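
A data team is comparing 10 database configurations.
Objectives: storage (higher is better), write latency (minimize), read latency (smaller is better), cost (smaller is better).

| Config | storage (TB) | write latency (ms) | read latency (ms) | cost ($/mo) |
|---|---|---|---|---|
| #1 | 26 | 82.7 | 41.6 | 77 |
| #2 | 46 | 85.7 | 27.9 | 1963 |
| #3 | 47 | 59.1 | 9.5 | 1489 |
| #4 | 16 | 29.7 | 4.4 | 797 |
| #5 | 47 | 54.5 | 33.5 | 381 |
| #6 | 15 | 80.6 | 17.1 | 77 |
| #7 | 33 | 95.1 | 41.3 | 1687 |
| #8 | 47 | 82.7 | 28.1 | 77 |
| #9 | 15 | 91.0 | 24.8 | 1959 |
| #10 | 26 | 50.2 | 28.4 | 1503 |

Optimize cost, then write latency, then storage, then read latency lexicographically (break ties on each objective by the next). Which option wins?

#6

First minimize cost: best is 77, kept {#1, #6, #8}.
Then minimize write latency: best is 80.6, kept {#6}.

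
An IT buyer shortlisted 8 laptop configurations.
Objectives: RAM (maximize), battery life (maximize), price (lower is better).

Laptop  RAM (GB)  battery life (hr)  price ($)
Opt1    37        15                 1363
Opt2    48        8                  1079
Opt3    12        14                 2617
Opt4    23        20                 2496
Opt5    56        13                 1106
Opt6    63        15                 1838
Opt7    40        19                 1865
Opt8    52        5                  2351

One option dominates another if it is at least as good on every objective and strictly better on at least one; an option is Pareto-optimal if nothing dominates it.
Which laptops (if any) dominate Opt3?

Opt1, Opt4, Opt6, Opt7

Opt1: RAM 37≥12, battery life 15≥14, price 1363≤2617 — dominates Opt3.
Opt4: RAM 23≥12, battery life 20≥14, price 2496≤2617 — dominates Opt3.
Opt6: RAM 63≥12, battery life 15≥14, price 1838≤2617 — dominates Opt3.
Opt7: RAM 40≥12, battery life 19≥14, price 1865≤2617 — dominates Opt3.
Others (Opt2, Opt5, Opt8) are each worse than Opt3 on at least one objective.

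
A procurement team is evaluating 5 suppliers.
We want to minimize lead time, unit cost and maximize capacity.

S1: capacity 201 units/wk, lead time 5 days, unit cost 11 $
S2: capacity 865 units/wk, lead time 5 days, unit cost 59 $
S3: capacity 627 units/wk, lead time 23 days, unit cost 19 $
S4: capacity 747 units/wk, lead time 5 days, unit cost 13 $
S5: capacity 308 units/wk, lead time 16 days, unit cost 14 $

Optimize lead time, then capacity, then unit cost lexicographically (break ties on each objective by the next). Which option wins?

First minimize lead time: best is 5, kept {S1, S2, S4}.
Then maximize capacity: best is 865, kept {S2}.

S2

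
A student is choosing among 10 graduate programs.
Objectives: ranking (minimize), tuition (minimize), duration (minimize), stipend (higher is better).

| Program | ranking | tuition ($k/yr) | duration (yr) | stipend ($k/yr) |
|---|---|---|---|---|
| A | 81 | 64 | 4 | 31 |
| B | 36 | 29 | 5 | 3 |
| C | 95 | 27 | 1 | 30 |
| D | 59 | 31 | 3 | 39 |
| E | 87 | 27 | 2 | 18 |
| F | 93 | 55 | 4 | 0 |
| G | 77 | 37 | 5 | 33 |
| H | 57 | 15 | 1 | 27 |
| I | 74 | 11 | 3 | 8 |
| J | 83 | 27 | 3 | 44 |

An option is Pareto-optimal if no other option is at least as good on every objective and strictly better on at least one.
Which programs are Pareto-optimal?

B, C, D, H, I, J

A: dominated by D (ranking 59≤81, tuition 31≤64, duration 3≤4, stipend 39≥31).
B: not dominated (best ranking).
C: not dominated.
D: not dominated.
E: dominated by H (ranking 57≤87, tuition 15≤27, duration 1≤2, stipend 27≥18).
F: dominated by D (ranking 59≤93, tuition 31≤55, duration 3≤4, stipend 39≥0).
G: dominated by D (ranking 59≤77, tuition 31≤37, duration 3≤5, stipend 39≥33).
H: not dominated.
I: not dominated (best tuition).
J: not dominated (best stipend).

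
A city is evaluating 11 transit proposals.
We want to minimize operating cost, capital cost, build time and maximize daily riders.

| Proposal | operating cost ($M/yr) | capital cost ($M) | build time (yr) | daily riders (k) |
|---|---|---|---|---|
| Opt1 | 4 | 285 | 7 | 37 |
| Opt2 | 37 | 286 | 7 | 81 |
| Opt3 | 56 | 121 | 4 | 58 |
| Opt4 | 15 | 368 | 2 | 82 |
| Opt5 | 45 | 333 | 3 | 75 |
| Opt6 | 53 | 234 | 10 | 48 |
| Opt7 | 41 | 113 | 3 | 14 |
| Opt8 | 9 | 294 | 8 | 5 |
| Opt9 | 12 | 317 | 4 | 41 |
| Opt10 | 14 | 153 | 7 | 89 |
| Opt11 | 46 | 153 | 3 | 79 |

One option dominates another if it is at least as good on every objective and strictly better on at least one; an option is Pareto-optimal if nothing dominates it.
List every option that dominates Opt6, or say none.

Opt10: operating cost 14≤53, capital cost 153≤234, build time 7≤10, daily riders 89≥48 — dominates Opt6.
Opt11: operating cost 46≤53, capital cost 153≤234, build time 3≤10, daily riders 79≥48 — dominates Opt6.
Others (Opt1, Opt2, Opt3, Opt4, Opt5, Opt7, Opt8, Opt9) are each worse than Opt6 on at least one objective.

Opt10, Opt11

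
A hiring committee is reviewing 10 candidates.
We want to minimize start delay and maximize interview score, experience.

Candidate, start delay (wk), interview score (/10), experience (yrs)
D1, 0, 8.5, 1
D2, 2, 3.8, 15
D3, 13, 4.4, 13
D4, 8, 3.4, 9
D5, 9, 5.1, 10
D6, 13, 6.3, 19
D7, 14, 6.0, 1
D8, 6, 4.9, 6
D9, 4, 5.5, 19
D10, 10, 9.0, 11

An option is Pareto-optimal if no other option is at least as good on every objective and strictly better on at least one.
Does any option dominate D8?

Yes

D9 vs D8: start delay 4≤6, interview score 5.5≥4.9, experience 19≥6 — D9 is at least as good on every objective and strictly better on at least one, so D9 dominates D8.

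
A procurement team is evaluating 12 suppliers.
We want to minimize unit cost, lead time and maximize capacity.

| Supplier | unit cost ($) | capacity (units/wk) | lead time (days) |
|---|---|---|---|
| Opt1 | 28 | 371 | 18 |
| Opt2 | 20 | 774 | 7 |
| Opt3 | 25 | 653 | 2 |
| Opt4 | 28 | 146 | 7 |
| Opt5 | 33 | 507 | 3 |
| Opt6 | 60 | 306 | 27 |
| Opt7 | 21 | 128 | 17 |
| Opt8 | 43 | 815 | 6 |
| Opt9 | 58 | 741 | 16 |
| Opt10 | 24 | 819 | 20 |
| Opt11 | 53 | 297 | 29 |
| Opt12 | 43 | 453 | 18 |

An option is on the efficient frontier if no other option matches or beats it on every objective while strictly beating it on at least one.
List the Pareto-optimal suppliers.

Opt1: dominated by Opt2 (unit cost 20≤28, capacity 774≥371, lead time 7≤18).
Opt2: not dominated (best unit cost).
Opt3: not dominated (best lead time).
Opt4: dominated by Opt2 (unit cost 20≤28, capacity 774≥146, lead time 7≤7).
Opt5: dominated by Opt3 (unit cost 25≤33, capacity 653≥507, lead time 2≤3).
Opt6: dominated by Opt1 (unit cost 28≤60, capacity 371≥306, lead time 18≤27).
Opt7: dominated by Opt2 (unit cost 20≤21, capacity 774≥128, lead time 7≤17).
Opt8: not dominated.
Opt9: dominated by Opt2 (unit cost 20≤58, capacity 774≥741, lead time 7≤16).
Opt10: not dominated (best capacity).
Opt11: dominated by Opt1 (unit cost 28≤53, capacity 371≥297, lead time 18≤29).
Opt12: dominated by Opt2 (unit cost 20≤43, capacity 774≥453, lead time 7≤18).

Opt2, Opt3, Opt8, Opt10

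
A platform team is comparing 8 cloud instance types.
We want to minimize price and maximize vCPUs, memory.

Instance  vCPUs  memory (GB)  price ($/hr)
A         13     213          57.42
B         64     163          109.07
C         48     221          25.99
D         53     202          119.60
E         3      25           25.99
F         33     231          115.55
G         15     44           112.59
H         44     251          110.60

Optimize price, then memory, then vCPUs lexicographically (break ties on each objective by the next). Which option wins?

C

First minimize price: best is 25.99, kept {C, E}.
Then maximize memory: best is 221, kept {C}.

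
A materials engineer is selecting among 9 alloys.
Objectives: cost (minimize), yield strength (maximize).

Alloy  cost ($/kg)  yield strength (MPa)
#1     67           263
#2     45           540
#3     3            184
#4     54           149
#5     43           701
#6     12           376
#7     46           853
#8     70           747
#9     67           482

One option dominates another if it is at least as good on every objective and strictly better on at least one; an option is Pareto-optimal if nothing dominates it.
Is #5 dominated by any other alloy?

No

#1: worse on cost (67 vs 43).
#2: worse on cost (45 vs 43).
#3: worse on yield strength (184 vs 701).
#4: worse on cost (54 vs 43).
#6: worse on yield strength (376 vs 701).
#7: worse on cost (46 vs 43).
#8: worse on cost (70 vs 43).
#9: worse on cost (67 vs 43).
No option is at least as good as #5 on every objective and strictly better on one.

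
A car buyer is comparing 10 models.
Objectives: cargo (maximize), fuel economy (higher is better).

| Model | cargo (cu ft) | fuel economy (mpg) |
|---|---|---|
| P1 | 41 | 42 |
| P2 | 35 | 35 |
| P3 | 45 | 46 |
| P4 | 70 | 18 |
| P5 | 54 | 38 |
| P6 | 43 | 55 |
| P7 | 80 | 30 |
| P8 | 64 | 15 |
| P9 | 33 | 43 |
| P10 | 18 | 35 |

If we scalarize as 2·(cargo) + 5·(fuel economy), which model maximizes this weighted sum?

P1: 2·41 + 5·42 = 292
P2: 2·35 + 5·35 = 245
P3: 2·45 + 5·46 = 320
P4: 2·70 + 5·18 = 230
P5: 2·54 + 5·38 = 298
P6: 2·43 + 5·55 = 361
P7: 2·80 + 5·30 = 310
P8: 2·64 + 5·15 = 203
P9: 2·33 + 5·43 = 281
P10: 2·18 + 5·35 = 211
Highest: P6 at 361.

P6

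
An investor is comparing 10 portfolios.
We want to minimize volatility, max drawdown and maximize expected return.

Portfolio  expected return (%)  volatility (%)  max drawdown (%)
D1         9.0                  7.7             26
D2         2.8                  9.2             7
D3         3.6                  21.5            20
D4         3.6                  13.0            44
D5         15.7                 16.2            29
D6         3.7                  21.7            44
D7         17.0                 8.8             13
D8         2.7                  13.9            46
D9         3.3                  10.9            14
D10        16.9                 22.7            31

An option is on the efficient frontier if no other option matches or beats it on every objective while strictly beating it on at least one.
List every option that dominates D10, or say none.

D7: expected return 17.0≥16.9, volatility 8.8≤22.7, max drawdown 13≤31 — dominates D10.
Others (D1, D2, D3, D4, D5, D6, D8, D9) are each worse than D10 on at least one objective.

D7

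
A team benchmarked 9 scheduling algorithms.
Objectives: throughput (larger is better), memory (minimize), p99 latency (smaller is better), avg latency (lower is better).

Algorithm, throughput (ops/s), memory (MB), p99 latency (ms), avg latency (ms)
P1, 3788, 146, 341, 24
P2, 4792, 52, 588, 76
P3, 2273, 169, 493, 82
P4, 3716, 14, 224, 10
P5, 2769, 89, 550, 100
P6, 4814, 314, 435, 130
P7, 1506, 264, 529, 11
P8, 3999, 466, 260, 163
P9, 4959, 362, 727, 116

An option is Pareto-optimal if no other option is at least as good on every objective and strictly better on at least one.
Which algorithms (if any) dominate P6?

P1: worse on throughput (3788 vs 4814).
P2: worse on throughput (4792 vs 4814).
P3: worse on throughput (2273 vs 4814).
P4: worse on throughput (3716 vs 4814).
P5: worse on throughput (2769 vs 4814).
P7: worse on throughput (1506 vs 4814).
P8: worse on throughput (3999 vs 4814).
P9: worse on memory (362 vs 314).
No option dominates P6.

none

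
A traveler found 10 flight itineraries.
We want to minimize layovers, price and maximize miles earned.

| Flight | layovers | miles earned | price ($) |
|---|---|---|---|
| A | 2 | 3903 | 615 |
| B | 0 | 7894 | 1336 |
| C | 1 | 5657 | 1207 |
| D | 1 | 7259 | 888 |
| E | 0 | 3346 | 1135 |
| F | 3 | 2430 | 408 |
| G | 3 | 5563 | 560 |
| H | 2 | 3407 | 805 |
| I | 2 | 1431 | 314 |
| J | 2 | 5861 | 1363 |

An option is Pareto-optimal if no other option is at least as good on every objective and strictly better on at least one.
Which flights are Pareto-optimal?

A, B, D, E, F, G, I

A: not dominated.
B: not dominated (best miles earned).
C: dominated by D (layovers 1≤1, miles earned 7259≥5657, price 888≤1207).
D: not dominated.
E: not dominated.
F: not dominated.
G: not dominated.
H: dominated by A (layovers 2≤2, miles earned 3903≥3407, price 615≤805).
I: not dominated (best price).
J: dominated by B (layovers 0≤2, miles earned 7894≥5861, price 1336≤1363).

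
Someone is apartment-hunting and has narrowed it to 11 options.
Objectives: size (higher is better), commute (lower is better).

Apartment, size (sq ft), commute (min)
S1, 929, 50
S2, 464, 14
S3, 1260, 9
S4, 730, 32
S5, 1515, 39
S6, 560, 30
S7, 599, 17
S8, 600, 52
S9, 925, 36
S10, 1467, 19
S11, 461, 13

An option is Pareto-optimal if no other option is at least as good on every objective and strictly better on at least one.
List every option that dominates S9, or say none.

S3: size 1260≥925, commute 9≤36 — dominates S9.
S10: size 1467≥925, commute 19≤36 — dominates S9.
Others (S1, S2, S4, S5, S6, S7, S8, S11) are each worse than S9 on at least one objective.

S3, S10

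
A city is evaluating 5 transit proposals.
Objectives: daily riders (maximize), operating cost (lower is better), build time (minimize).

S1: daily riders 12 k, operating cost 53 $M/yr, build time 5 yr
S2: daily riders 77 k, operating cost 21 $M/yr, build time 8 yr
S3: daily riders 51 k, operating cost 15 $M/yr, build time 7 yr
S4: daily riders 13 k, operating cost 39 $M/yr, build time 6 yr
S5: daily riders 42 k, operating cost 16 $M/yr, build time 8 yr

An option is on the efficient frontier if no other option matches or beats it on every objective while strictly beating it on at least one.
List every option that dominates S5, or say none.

S3

S3: daily riders 51≥42, operating cost 15≤16, build time 7≤8 — dominates S5.
Others (S1, S2, S4) are each worse than S5 on at least one objective.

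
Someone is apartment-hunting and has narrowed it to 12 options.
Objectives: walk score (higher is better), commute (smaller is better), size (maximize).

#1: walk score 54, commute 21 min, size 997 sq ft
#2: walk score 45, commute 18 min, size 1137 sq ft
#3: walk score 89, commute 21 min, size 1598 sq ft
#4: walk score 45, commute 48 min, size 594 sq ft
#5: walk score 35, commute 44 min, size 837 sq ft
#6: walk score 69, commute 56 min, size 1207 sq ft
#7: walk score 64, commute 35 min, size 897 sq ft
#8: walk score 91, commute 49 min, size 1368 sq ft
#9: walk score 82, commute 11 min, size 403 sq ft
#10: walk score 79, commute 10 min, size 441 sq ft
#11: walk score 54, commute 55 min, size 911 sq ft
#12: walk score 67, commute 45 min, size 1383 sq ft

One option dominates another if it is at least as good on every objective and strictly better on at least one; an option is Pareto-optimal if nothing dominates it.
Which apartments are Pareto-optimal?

#1: dominated by #3 (walk score 89≥54, commute 21≤21, size 1598≥997).
#2: not dominated.
#3: not dominated (best size).
#4: dominated by #1 (walk score 54≥45, commute 21≤48, size 997≥594).
#5: dominated by #1 (walk score 54≥35, commute 21≤44, size 997≥837).
#6: dominated by #3 (walk score 89≥69, commute 21≤56, size 1598≥1207).
#7: dominated by #3 (walk score 89≥64, commute 21≤35, size 1598≥897).
#8: not dominated (best walk score).
#9: not dominated.
#10: not dominated (best commute).
#11: dominated by #1 (walk score 54≥54, commute 21≤55, size 997≥911).
#12: dominated by #3 (walk score 89≥67, commute 21≤45, size 1598≥1383).

#2, #3, #8, #9, #10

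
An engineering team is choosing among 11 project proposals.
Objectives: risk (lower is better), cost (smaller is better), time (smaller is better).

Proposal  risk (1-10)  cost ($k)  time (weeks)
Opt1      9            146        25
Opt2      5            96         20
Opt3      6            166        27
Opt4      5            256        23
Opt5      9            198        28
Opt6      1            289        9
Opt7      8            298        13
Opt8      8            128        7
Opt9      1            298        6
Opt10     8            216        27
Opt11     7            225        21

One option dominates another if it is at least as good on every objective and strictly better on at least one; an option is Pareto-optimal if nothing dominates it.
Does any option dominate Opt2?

Opt1: worse on risk (9 vs 5).
Opt3: worse on risk (6 vs 5).
Opt4: worse on cost (256 vs 96).
Opt5: worse on risk (9 vs 5).
Opt6: worse on cost (289 vs 96).
Opt7: worse on risk (8 vs 5).
Opt8: worse on risk (8 vs 5).
Opt9: worse on cost (298 vs 96).
Opt10: worse on risk (8 vs 5).
Opt11: worse on risk (7 vs 5).
No option is at least as good as Opt2 on every objective and strictly better on one.

No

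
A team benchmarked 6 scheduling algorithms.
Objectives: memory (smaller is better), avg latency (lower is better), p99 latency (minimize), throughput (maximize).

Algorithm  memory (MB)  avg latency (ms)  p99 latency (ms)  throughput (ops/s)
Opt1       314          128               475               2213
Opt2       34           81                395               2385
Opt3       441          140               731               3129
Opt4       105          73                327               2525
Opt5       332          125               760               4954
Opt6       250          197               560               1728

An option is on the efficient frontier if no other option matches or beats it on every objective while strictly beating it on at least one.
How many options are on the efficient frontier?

4

Opt1: dominated by Opt2 (memory 34≤314, avg latency 81≤128, p99 latency 395≤475, throughput 2385≥2213).
Opt2: not dominated (best memory).
Opt3: not dominated.
Opt4: not dominated (best avg latency).
Opt5: not dominated (best throughput).
Opt6: dominated by Opt2 (memory 34≤250, avg latency 81≤197, p99 latency 395≤560, throughput 2385≥1728).
Pareto-optimal: Opt2, Opt3, Opt4, Opt5 → 4.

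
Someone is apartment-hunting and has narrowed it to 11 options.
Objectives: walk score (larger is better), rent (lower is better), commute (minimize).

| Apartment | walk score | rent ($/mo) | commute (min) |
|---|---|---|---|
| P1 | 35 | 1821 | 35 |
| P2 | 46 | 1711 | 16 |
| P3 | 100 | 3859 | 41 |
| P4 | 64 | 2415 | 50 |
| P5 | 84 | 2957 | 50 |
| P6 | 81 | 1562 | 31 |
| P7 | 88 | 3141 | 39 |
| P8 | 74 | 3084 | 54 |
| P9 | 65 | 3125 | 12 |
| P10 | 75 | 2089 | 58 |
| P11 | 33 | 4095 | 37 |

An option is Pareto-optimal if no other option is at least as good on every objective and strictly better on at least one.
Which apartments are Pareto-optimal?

P1: dominated by P2 (walk score 46≥35, rent 1711≤1821, commute 16≤35).
P2: not dominated.
P3: not dominated (best walk score).
P4: dominated by P6 (walk score 81≥64, rent 1562≤2415, commute 31≤50).
P5: not dominated.
P6: not dominated (best rent).
P7: not dominated.
P8: dominated by P5 (walk score 84≥74, rent 2957≤3084, commute 50≤54).
P9: not dominated (best commute).
P10: dominated by P6 (walk score 81≥75, rent 1562≤2089, commute 31≤58).
P11: dominated by P1 (walk score 35≥33, rent 1821≤4095, commute 35≤37).

P2, P3, P5, P6, P7, P9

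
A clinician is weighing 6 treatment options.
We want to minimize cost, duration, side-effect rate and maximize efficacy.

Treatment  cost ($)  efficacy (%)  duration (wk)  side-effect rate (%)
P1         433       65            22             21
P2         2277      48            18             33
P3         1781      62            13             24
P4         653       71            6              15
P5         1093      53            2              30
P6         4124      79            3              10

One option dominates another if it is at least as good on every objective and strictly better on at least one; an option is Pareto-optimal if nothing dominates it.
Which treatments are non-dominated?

P1, P4, P5, P6

P1: not dominated (best cost).
P2: dominated by P3 (cost 1781≤2277, efficacy 62≥48, duration 13≤18, side-effect rate 24≤33).
P3: dominated by P4 (cost 653≤1781, efficacy 71≥62, duration 6≤13, side-effect rate 15≤24).
P4: not dominated.
P5: not dominated (best duration).
P6: not dominated (best efficacy).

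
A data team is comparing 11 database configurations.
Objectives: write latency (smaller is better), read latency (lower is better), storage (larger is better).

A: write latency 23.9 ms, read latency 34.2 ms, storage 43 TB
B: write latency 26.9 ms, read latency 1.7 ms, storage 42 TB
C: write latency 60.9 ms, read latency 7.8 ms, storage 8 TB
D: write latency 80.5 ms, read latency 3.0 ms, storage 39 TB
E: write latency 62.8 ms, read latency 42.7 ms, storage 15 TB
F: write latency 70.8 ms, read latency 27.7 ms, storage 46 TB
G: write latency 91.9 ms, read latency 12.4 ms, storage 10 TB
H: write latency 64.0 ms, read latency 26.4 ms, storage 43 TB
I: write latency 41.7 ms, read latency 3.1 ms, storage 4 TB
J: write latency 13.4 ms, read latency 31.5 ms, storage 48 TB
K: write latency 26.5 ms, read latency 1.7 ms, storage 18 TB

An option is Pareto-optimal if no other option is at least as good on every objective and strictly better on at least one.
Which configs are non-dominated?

A: dominated by J (write latency 13.4≤23.9, read latency 31.5≤34.2, storage 48≥43).
B: not dominated.
C: dominated by B (write latency 26.9≤60.9, read latency 1.7≤7.8, storage 42≥8).
D: dominated by B (write latency 26.9≤80.5, read latency 1.7≤3.0, storage 42≥39).
E: dominated by A (write latency 23.9≤62.8, read latency 34.2≤42.7, storage 43≥15).
F: not dominated.
G: dominated by B (write latency 26.9≤91.9, read latency 1.7≤12.4, storage 42≥10).
H: not dominated.
I: dominated by B (write latency 26.9≤41.7, read latency 1.7≤3.1, storage 42≥4).
J: not dominated (best write latency).
K: not dominated.

B, F, H, J, K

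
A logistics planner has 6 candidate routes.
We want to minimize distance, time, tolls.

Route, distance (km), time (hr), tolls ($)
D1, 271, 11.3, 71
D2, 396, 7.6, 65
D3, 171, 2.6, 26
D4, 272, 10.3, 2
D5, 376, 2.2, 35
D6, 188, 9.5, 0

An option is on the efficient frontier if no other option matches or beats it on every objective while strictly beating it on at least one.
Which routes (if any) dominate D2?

D3, D5

D3: distance 171≤396, time 2.6≤7.6, tolls 26≤65 — dominates D2.
D5: distance 376≤396, time 2.2≤7.6, tolls 35≤65 — dominates D2.
Others (D1, D4, D6) are each worse than D2 on at least one objective.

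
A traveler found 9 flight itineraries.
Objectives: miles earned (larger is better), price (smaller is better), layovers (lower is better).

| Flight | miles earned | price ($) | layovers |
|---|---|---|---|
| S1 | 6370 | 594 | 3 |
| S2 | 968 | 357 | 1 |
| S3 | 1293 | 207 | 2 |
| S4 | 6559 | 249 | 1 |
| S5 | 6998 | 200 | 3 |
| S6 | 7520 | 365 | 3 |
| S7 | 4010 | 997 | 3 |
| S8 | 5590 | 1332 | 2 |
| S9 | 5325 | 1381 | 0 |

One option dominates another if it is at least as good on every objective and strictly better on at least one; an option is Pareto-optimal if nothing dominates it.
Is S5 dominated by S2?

S2 vs S5: S2 is worse on miles earned (968 vs 6998), so it does not dominate S5.

No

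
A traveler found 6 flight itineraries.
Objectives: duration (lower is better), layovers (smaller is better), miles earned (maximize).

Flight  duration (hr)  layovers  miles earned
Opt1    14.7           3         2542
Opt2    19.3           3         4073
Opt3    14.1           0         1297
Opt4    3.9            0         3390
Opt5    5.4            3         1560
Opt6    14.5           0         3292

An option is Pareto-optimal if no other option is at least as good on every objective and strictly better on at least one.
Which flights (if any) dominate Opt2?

Opt1: worse on miles earned (2542 vs 4073).
Opt3: worse on miles earned (1297 vs 4073).
Opt4: worse on miles earned (3390 vs 4073).
Opt5: worse on miles earned (1560 vs 4073).
Opt6: worse on miles earned (3292 vs 4073).
No option dominates Opt2.

none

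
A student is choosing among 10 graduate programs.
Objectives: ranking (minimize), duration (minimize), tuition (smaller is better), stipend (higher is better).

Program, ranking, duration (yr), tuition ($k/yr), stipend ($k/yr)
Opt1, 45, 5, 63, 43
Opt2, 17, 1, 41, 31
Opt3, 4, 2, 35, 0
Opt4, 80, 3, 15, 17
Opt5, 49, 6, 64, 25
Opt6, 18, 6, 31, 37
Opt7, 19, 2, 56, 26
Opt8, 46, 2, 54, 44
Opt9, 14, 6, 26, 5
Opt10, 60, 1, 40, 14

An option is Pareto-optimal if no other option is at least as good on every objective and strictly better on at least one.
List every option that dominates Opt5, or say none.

Opt1: ranking 45≤49, duration 5≤6, tuition 63≤64, stipend 43≥25 — dominates Opt5.
Opt2: ranking 17≤49, duration 1≤6, tuition 41≤64, stipend 31≥25 — dominates Opt5.
Opt6: ranking 18≤49, duration 6≤6, tuition 31≤64, stipend 37≥25 — dominates Opt5.
Opt7: ranking 19≤49, duration 2≤6, tuition 56≤64, stipend 26≥25 — dominates Opt5.
Opt8: ranking 46≤49, duration 2≤6, tuition 54≤64, stipend 44≥25 — dominates Opt5.
Others (Opt3, Opt4, Opt9, Opt10) are each worse than Opt5 on at least one objective.

Opt1, Opt2, Opt6, Opt7, Opt8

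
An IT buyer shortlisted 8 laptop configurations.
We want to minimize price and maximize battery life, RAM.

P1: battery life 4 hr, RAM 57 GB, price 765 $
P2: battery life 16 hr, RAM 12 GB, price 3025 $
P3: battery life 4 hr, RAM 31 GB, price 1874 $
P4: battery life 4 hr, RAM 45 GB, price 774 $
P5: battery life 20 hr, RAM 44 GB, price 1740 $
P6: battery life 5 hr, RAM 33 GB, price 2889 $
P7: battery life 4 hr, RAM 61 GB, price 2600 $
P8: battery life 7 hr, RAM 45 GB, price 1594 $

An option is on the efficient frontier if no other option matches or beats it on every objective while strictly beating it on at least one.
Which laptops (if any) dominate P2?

P5

P5: battery life 20≥16, RAM 44≥12, price 1740≤3025 — dominates P2.
Others (P1, P3, P4, P6, P7, P8) are each worse than P2 on at least one objective.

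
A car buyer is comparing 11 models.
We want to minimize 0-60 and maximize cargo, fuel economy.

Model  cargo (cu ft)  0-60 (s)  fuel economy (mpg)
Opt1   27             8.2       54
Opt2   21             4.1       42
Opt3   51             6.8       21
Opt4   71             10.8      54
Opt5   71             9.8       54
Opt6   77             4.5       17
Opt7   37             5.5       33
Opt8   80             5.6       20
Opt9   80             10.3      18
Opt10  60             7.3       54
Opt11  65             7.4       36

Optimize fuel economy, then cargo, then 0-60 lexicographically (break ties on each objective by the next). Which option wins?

Opt5

First maximize fuel economy: best is 54, kept {Opt1, Opt4, Opt5, Opt10}.
Then maximize cargo: best is 71, kept {Opt4, Opt5}.
Then minimize 0-60: best is 9.8, kept {Opt5}.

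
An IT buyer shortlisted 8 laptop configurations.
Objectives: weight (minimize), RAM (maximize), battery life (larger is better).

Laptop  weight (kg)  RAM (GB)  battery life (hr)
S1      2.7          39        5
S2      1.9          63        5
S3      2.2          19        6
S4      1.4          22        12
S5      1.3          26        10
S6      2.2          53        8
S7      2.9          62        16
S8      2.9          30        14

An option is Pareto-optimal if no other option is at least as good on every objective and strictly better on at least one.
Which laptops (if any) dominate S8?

S7

S7: weight 2.9≤2.9, RAM 62≥30, battery life 16≥14 — dominates S8.
Others (S1, S2, S3, S4, S5, S6) are each worse than S8 on at least one objective.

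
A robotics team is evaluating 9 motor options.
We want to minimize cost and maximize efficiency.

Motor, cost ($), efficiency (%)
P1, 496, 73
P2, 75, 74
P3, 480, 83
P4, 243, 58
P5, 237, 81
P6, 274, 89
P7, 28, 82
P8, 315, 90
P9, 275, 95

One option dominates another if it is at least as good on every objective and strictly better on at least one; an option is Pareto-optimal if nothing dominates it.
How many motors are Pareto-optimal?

P1: dominated by P2 (cost 75≤496, efficiency 74≥73).
P2: dominated by P7 (cost 28≤75, efficiency 82≥74).
P3: dominated by P6 (cost 274≤480, efficiency 89≥83).
P4: dominated by P2 (cost 75≤243, efficiency 74≥58).
P5: dominated by P7 (cost 28≤237, efficiency 82≥81).
P6: not dominated.
P7: not dominated (best cost).
P8: dominated by P9 (cost 275≤315, efficiency 95≥90).
P9: not dominated (best efficiency).
Pareto-optimal: P6, P7, P9 → 3.

3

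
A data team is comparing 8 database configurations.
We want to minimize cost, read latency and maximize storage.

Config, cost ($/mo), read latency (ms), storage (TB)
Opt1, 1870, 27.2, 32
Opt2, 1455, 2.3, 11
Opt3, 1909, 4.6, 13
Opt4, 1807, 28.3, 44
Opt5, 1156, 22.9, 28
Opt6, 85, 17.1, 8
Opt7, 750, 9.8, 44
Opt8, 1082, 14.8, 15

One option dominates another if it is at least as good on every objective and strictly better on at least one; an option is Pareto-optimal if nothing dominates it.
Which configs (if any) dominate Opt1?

Opt7

Opt7: cost 750≤1870, read latency 9.8≤27.2, storage 44≥32 — dominates Opt1.
Others (Opt2, Opt3, Opt4, Opt5, Opt6, Opt8) are each worse than Opt1 on at least one objective.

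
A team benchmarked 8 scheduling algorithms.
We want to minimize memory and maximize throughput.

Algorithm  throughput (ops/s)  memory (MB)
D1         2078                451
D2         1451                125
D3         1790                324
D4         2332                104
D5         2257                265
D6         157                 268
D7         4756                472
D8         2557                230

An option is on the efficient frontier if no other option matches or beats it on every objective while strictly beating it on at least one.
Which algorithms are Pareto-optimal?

D4, D7, D8

D1: dominated by D4 (throughput 2332≥2078, memory 104≤451).
D2: dominated by D4 (throughput 2332≥1451, memory 104≤125).
D3: dominated by D4 (throughput 2332≥1790, memory 104≤324).
D4: not dominated (best memory).
D5: dominated by D4 (throughput 2332≥2257, memory 104≤265).
D6: dominated by D2 (throughput 1451≥157, memory 125≤268).
D7: not dominated (best throughput).
D8: not dominated.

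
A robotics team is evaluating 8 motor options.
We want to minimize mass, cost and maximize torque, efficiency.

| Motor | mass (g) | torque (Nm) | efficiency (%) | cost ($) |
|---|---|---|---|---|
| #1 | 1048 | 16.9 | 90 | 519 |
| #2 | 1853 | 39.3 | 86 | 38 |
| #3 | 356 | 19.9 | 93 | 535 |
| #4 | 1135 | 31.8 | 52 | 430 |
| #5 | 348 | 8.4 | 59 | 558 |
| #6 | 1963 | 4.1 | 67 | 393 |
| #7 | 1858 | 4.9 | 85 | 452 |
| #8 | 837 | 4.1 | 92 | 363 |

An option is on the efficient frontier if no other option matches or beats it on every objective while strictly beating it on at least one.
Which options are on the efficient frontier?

#1: not dominated.
#2: not dominated (best torque).
#3: not dominated (best efficiency).
#4: not dominated.
#5: not dominated (best mass).
#6: dominated by #2 (mass 1853≤1963, torque 39.3≥4.1, efficiency 86≥67, cost 38≤393).
#7: dominated by #2 (mass 1853≤1858, torque 39.3≥4.9, efficiency 86≥85, cost 38≤452).
#8: not dominated.

#1, #2, #3, #4, #5, #8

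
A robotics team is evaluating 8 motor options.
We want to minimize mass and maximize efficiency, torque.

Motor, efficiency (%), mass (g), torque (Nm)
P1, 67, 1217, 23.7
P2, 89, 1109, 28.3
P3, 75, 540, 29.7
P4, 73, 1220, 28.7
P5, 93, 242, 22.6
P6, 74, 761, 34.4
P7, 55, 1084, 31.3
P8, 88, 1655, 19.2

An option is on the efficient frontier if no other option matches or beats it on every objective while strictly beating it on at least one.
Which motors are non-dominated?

P2, P3, P5, P6

P1: dominated by P2 (efficiency 89≥67, mass 1109≤1217, torque 28.3≥23.7).
P2: not dominated.
P3: not dominated.
P4: dominated by P3 (efficiency 75≥73, mass 540≤1220, torque 29.7≥28.7).
P5: not dominated (best efficiency).
P6: not dominated (best torque).
P7: dominated by P6 (efficiency 74≥55, mass 761≤1084, torque 34.4≥31.3).
P8: dominated by P2 (efficiency 89≥88, mass 1109≤1655, torque 28.3≥19.2).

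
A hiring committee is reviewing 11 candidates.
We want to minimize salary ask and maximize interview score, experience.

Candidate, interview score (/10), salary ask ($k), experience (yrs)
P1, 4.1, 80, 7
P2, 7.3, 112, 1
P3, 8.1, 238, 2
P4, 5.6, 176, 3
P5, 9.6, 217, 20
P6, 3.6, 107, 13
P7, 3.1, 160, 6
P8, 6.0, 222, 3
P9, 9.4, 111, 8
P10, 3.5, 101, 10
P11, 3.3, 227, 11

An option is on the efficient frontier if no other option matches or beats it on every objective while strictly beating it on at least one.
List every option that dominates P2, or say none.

P9

P9: interview score 9.4≥7.3, salary ask 111≤112, experience 8≥1 — dominates P2.
Others (P1, P3, P4, P5, P6, P7, P8, P10, P11) are each worse than P2 on at least one objective.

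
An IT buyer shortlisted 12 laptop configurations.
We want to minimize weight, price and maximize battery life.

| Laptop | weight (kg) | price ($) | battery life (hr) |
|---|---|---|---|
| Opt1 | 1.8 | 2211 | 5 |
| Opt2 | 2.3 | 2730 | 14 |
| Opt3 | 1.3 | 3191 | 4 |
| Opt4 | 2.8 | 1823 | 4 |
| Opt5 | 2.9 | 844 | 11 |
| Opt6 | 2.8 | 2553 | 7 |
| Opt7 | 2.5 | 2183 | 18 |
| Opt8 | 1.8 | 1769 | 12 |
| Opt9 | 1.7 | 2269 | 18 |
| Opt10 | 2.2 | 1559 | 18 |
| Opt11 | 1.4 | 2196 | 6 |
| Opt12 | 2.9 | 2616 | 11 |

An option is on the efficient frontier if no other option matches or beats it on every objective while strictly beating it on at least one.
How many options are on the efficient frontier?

Opt1: dominated by Opt8 (weight 1.8≤1.8, price 1769≤2211, battery life 12≥5).
Opt2: dominated by Opt9 (weight 1.7≤2.3, price 2269≤2730, battery life 18≥14).
Opt3: not dominated (best weight).
Opt4: dominated by Opt8 (weight 1.8≤2.8, price 1769≤1823, battery life 12≥4).
Opt5: not dominated (best price).
Opt6: dominated by Opt7 (weight 2.5≤2.8, price 2183≤2553, battery life 18≥7).
Opt7: dominated by Opt10 (weight 2.2≤2.5, price 1559≤2183, battery life 18≥18).
Opt8: not dominated.
Opt9: not dominated.
Opt10: not dominated.
Opt11: not dominated.
Opt12: dominated by Opt5 (weight 2.9≤2.9, price 844≤2616, battery life 11≥11).
Pareto-optimal: Opt3, Opt5, Opt8, Opt9, Opt10, Opt11 → 6.

6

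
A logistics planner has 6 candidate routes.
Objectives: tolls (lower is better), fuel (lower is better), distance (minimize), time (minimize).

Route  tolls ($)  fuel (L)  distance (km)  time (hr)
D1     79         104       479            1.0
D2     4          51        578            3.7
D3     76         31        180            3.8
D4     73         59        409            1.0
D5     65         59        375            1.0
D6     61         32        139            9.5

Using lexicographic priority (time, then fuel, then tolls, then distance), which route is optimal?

D5

First minimize time: best is 1.0, kept {D1, D4, D5}.
Then minimize fuel: best is 59, kept {D4, D5}.
Then minimize tolls: best is 65, kept {D5}.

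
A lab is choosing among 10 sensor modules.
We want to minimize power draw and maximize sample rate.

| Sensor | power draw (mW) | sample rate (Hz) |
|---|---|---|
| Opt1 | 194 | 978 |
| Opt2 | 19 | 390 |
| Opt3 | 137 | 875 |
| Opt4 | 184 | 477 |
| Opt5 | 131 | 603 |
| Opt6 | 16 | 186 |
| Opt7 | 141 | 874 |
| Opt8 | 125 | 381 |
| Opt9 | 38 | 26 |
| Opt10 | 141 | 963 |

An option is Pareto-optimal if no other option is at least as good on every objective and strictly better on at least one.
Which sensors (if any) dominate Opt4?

Opt3: power draw 137≤184, sample rate 875≥477 — dominates Opt4.
Opt5: power draw 131≤184, sample rate 603≥477 — dominates Opt4.
Opt7: power draw 141≤184, sample rate 874≥477 — dominates Opt4.
Opt10: power draw 141≤184, sample rate 963≥477 — dominates Opt4.
Others (Opt1, Opt2, Opt6, Opt8, Opt9) are each worse than Opt4 on at least one objective.

Opt3, Opt5, Opt7, Opt10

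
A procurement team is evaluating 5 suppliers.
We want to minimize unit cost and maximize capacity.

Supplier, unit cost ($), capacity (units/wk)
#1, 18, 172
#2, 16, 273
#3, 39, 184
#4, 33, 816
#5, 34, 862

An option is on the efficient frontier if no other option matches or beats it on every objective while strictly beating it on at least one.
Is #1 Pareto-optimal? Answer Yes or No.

#2 vs #1: unit cost 16≤18, capacity 273≥172 — #2 is at least as good on every objective and strictly better on at least one, so #2 dominates #1.

No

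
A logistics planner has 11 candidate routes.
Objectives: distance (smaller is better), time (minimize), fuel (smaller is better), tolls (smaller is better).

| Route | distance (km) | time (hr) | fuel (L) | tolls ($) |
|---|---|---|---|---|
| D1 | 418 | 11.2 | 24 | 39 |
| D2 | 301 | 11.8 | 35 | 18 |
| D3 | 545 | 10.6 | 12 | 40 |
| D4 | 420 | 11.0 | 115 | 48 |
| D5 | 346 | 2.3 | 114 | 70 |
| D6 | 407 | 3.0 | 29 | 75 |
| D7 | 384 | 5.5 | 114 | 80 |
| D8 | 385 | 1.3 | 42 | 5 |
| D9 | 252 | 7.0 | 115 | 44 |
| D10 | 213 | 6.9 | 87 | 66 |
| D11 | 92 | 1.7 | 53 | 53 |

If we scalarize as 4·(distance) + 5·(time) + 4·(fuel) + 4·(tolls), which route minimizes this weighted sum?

D11

D1: 4·418 + 5·11.2 + 4·24 + 4·39 = 1980.0
D2: 4·301 + 5·11.8 + 4·35 + 4·18 = 1475.0
D3: 4·545 + 5·10.6 + 4·12 + 4·40 = 2441.0
D4: 4·420 + 5·11.0 + 4·115 + 4·48 = 2387.0
D5: 4·346 + 5·2.3 + 4·114 + 4·70 = 2131.5
D6: 4·407 + 5·3.0 + 4·29 + 4·75 = 2059.0
D7: 4·384 + 5·5.5 + 4·114 + 4·80 = 2339.5
D8: 4·385 + 5·1.3 + 4·42 + 4·5 = 1734.5
D9: 4·252 + 5·7.0 + 4·115 + 4·44 = 1679.0
D10: 4·213 + 5·6.9 + 4·87 + 4·66 = 1498.5
D11: 4·92 + 5·1.7 + 4·53 + 4·53 = 800.5
Lowest: D11 at 800.5.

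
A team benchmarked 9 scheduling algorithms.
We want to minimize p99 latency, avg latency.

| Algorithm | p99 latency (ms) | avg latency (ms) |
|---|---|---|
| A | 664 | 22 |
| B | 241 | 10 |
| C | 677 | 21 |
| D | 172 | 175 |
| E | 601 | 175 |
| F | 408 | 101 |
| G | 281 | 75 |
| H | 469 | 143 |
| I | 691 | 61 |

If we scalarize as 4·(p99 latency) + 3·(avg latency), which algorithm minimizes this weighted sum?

A: 4·664 + 3·22 = 2722
B: 4·241 + 3·10 = 994
C: 4·677 + 3·21 = 2771
D: 4·172 + 3·175 = 1213
E: 4·601 + 3·175 = 2929
F: 4·408 + 3·101 = 1935
G: 4·281 + 3·75 = 1349
H: 4·469 + 3·143 = 2305
I: 4·691 + 3·61 = 2947
Lowest: B at 994.

B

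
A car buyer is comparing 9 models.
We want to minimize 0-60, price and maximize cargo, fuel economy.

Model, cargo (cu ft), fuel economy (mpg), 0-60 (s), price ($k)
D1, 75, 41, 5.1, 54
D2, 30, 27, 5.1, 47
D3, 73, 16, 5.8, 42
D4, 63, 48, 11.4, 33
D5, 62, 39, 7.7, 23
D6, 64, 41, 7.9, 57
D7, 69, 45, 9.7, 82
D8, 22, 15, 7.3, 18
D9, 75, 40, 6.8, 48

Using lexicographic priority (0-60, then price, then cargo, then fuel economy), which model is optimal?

First minimize 0-60: best is 5.1, kept {D1, D2}.
Then minimize price: best is 47, kept {D2}.

D2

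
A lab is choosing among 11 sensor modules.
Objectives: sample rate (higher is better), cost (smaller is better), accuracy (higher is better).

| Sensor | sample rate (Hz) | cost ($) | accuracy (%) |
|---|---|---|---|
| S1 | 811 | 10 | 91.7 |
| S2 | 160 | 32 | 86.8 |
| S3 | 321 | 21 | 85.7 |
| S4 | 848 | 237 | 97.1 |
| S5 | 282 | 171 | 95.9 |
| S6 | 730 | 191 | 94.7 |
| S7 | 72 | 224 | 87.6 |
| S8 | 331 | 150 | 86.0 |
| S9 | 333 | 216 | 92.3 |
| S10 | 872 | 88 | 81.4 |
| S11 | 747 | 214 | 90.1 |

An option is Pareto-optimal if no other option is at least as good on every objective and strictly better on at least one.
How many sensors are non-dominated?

5

S1: not dominated (best cost).
S2: dominated by S1 (sample rate 811≥160, cost 10≤32, accuracy 91.7≥86.8).
S3: dominated by S1 (sample rate 811≥321, cost 10≤21, accuracy 91.7≥85.7).
S4: not dominated (best accuracy).
S5: not dominated.
S6: not dominated.
S7: dominated by S1 (sample rate 811≥72, cost 10≤224, accuracy 91.7≥87.6).
S8: dominated by S1 (sample rate 811≥331, cost 10≤150, accuracy 91.7≥86.0).
S9: dominated by S6 (sample rate 730≥333, cost 191≤216, accuracy 94.7≥92.3).
S10: not dominated (best sample rate).
S11: dominated by S1 (sample rate 811≥747, cost 10≤214, accuracy 91.7≥90.1).
Pareto-optimal: S1, S4, S5, S6, S10 → 5.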